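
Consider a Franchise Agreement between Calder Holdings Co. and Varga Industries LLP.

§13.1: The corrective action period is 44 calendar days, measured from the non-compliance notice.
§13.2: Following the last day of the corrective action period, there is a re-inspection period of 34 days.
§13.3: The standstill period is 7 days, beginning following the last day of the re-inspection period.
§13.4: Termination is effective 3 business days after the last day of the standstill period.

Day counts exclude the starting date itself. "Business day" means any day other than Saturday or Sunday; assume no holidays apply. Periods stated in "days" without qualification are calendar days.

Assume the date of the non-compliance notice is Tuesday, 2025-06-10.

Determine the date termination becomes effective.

2025-09-08

Adding 44 calendar days to 2025-06-10 gives 2025-07-24, which is the last day of the corrective action period.
The last day of the re-inspection period: 34 calendar days after 2025-07-24 is 2025-08-27.
Adding 7 calendar days to 2025-08-27 gives 2025-09-03, which is the last day of the standstill period.
The date termination becomes effective: 3 business days after Wednesday, 2025-09-03, skipping weekends — Sep 4, Sep 5, Sep 8 — lands on Monday, 2025-09-08.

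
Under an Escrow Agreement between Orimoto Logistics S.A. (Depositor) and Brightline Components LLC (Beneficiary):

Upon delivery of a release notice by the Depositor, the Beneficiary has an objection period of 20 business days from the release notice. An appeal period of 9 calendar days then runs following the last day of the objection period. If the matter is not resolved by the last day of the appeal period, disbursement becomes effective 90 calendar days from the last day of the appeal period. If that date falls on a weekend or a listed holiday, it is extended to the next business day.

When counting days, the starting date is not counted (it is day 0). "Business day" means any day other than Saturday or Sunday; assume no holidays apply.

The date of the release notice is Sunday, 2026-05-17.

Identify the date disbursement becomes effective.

From Sunday, 2026-05-17, 20 business days (May 18, May 19, May 20, May 21, …, Jun 10, Jun 11, Jun 12, skipping weekends) brings us to Friday, 2026-06-12, which is the last day of the objection period.
Adding 9 calendar days to 2026-06-12 gives 2026-06-21, which is the last day of the appeal period.
Adding 90 calendar days to 2026-06-21 gives 2026-09-19, which is the date disbursement becomes effective. That falls on a Saturday, so it rolls to the next business day, Monday, 2026-09-21.

2026-09-21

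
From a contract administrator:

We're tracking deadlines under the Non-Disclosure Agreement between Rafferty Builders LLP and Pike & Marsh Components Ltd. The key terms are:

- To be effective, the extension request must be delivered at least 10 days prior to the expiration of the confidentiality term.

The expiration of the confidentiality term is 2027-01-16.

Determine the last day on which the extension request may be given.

2027-01-06

Counting back 10 calendar days from 2027-01-16 gives 2027-01-06.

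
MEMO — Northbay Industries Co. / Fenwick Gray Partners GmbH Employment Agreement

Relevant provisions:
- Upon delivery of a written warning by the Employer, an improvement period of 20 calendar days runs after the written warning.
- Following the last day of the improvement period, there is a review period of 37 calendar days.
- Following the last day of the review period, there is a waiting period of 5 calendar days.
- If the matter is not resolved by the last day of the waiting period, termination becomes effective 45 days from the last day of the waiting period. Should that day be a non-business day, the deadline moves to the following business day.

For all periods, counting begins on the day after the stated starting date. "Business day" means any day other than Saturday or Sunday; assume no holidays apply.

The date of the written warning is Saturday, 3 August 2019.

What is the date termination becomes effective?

Adding 20 calendar days to 3 August 2019 gives 23 August 2019, which is the last day of the improvement period.
Adding 37 calendar days to 23 August 2019 gives 29 September 2019, which is the last day of the review period.
The last day of the waiting period: 5 calendar days after 29 September 2019 is 4 October 2019.
Adding 45 calendar days to 4 October 2019 gives 18 November 2019, which is the date termination becomes effective. 18 November 2019 is a Monday, so no roll-forward applies.

18 November 2019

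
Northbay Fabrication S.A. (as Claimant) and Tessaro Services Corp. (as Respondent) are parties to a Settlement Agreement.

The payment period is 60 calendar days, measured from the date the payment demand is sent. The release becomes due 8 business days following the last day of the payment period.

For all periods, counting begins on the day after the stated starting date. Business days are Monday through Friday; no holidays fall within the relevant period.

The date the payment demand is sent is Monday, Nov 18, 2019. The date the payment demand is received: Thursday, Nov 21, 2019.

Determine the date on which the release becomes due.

The last day of the payment period: 60 calendar days after Nov 18, 2019 is Jan 17, 2020.
The date on which the release becomes due: 8 business days after Friday, Jan 17, 2020, skipping weekends — Jan 20, Jan 21, Jan 22, Jan 23, Jan 24, Jan 27, Jan 28, Jan 29 — lands on Wednesday, Jan 29, 2020.

Jan 29, 2020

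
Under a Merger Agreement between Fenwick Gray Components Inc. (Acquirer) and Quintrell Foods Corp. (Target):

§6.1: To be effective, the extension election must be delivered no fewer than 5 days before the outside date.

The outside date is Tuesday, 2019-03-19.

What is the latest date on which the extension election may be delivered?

Counting back 5 calendar days from 2019-03-19 gives 2019-03-14.

2019-03-14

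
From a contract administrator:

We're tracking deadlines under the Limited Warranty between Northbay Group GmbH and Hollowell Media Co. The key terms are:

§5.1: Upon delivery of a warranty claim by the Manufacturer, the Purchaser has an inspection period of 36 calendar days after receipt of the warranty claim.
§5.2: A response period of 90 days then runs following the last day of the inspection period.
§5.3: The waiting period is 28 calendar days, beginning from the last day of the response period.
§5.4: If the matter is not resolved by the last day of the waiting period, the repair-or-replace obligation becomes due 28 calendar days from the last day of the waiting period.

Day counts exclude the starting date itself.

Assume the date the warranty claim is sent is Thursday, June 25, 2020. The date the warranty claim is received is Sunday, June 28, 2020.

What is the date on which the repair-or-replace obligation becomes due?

December 27, 2020

Adding 36 calendar days to June 28, 2020 gives August 3, 2020, which is the last day of the inspection period.
The last day of the response period: 90 calendar days after August 3, 2020 is November 1, 2020.
Adding 28 calendar days to November 1, 2020 gives November 29, 2020, which is the last day of the waiting period.
The date on which the repair-or-replace obligation becomes due: 28 calendar days after November 29, 2020 is December 27, 2020.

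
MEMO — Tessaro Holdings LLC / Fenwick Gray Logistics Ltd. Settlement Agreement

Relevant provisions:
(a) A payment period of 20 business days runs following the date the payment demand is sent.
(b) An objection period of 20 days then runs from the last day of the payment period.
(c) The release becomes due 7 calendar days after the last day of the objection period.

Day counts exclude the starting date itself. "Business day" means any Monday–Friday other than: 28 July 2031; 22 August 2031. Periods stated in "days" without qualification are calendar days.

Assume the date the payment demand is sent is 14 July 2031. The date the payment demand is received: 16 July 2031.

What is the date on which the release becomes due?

8 September 2031

From Monday, 14 July 2031, 20 business days (Jul 15, Jul 16, Jul 17, Jul 18, …, Aug 8, Aug 11, Aug 12, skipping weekends and the listed holiday on Jul 28) brings us to Tuesday, 12 August 2031, which is the last day of the payment period.
Adding 20 calendar days to 12 August 2031 gives 1 September 2031, which is the last day of the objection period.
The date on which the release becomes due: 7 calendar days after 1 September 2031 is 8 September 2031.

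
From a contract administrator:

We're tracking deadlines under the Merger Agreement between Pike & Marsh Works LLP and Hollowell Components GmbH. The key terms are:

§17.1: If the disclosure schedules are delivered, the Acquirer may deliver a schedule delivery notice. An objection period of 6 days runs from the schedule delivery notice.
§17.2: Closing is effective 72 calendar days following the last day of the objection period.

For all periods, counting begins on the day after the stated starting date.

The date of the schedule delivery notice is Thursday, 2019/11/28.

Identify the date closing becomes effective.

The last day of the objection period: 2019/11/28 + 6 days = 2019/12/04.
Adding 72 calendar days to 2019/12/04 gives 2020/02/14, which is the date closing becomes effective.

2020/02/14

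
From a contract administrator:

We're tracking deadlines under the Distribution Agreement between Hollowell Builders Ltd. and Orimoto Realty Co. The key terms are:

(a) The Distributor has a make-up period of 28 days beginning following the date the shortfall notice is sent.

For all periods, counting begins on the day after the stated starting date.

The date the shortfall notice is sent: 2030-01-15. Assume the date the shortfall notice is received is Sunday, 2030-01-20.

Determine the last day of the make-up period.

Adding 28 calendar days to 2030-01-15 gives 2030-02-12, which is the last day of the make-up period.

2030-02-12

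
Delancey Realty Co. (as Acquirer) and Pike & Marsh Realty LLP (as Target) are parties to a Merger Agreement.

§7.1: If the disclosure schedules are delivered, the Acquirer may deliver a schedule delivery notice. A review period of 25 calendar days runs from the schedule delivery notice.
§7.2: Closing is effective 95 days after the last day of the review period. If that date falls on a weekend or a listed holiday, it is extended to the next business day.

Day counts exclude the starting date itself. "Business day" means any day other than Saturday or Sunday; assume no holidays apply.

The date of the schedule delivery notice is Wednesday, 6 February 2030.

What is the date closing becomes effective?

The last day of the review period: 25 calendar days after 6 February 2030 is 3 March 2030.
Adding 95 calendar days to 3 March 2030 gives 6 June 2030, which is the date closing becomes effective. 6 June 2030 is a Thursday, so no roll-forward applies.

6 June 2030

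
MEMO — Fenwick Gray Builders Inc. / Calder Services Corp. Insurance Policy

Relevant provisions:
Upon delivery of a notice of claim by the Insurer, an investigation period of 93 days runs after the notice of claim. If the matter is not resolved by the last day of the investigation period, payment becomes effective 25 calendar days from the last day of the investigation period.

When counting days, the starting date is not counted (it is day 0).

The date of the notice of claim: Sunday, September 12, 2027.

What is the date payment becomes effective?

The last day of the investigation period: 93 calendar days after September 12, 2027 is December 14, 2027.
The date payment becomes effective: December 14, 2027 + 25 days = January 8, 2028.

January 8, 2028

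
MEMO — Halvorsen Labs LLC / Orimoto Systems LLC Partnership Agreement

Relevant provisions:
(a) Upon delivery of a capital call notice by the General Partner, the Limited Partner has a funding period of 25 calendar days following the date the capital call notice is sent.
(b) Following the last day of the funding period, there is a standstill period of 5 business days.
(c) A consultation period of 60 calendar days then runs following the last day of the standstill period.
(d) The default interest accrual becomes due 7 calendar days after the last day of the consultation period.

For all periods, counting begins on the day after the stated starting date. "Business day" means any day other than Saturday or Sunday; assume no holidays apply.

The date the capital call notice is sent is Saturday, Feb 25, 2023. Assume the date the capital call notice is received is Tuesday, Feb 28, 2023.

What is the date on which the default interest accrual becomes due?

The last day of the funding period: Feb 25, 2023 + 25 days = Mar 22, 2023.
From Wednesday, Mar 22, 2023, 5 business days (Mar 23, Mar 24, Mar 27, Mar 28, Mar 29, skipping weekends) brings us to Wednesday, Mar 29, 2023, which is the last day of the standstill period.
Adding 60 calendar days to Mar 29, 2023 gives May 28, 2023, which is the last day of the consultation period.
The date on which the default interest accrual becomes due: 7 calendar days after May 28, 2023 is Jun 4, 2023.

Jun 4, 2023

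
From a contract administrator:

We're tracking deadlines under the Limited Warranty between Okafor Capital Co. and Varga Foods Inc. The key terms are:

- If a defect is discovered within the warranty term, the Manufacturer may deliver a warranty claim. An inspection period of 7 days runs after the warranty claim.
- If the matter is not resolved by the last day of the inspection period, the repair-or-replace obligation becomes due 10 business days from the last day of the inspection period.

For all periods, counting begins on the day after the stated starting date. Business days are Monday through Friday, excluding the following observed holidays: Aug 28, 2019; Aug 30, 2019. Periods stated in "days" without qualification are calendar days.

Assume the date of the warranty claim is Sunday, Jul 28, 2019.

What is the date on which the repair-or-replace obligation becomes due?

The last day of the inspection period: 7 calendar days after Jul 28, 2019 is Aug 4, 2019.
The date on which the repair-or-replace obligation becomes due: 10 business days after Sunday, Aug 4, 2019, skipping weekends — Aug 5, Aug 6, Aug 7, Aug 8, Aug 9, Aug 12, Aug 13, Aug 14, Aug 15, Aug 16 — lands on Friday, Aug 16, 2019.

Aug 16, 2019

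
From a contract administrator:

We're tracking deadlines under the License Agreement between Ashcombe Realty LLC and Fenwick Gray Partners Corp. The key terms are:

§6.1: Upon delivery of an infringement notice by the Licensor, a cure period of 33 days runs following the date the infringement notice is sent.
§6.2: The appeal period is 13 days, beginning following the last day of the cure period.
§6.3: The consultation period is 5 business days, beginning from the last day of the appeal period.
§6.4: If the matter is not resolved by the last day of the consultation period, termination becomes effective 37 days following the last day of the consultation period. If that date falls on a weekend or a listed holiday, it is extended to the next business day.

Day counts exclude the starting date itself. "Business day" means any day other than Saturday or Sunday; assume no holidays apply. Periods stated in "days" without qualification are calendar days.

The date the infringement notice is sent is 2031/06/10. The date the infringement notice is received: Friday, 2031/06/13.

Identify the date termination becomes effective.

The last day of the cure period: 33 calendar days after 2031/06/10 is 2031/07/13.
The last day of the appeal period: 13 calendar days after 2031/07/13 is 2031/07/26.
The last day of the consultation period: 5 business days after Saturday, 2031/07/26, skipping weekends — Jul 28, Jul 29, Jul 30, Jul 31, Aug 1 — lands on Friday, 2031/08/01.
Adding 37 calendar days to 2031/08/01 gives 2031/09/07, which is the date termination becomes effective. That falls on a Sunday, so it rolls to the next business day, Monday, 2031/09/08.

2031/09/08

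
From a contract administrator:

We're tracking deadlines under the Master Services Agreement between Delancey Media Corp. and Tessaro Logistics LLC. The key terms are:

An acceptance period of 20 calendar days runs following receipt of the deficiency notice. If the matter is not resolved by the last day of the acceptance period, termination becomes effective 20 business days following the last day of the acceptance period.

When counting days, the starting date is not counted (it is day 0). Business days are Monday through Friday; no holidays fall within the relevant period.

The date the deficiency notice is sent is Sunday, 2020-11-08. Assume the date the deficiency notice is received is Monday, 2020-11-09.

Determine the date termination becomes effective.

Adding 20 calendar days to 2020-11-09 gives 2020-11-29, which is the last day of the acceptance period.
From Sunday, 2020-11-29, 20 business days (Nov 30, Dec 1, Dec 2, Dec 3, …, Dec 23, Dec 24, Dec 25, skipping weekends) brings us to Friday, 2020-12-25, which is the date termination becomes effective.

2020-12-25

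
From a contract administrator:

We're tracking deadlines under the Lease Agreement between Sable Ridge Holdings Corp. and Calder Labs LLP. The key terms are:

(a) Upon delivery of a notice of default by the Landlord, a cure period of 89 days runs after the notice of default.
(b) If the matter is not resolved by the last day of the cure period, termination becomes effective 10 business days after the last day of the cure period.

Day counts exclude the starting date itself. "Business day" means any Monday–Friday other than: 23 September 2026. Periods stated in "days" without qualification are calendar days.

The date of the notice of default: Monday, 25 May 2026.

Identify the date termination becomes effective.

4 September 2026

The last day of the cure period: 89 calendar days after 25 May 2026 is 22 August 2026.
The date termination becomes effective: 10 business days after Saturday, 22 August 2026, skipping weekends — Aug 24, Aug 25, Aug 26, Aug 27, Aug 28, Aug 31, Sep 1, Sep 2, Sep 3, Sep 4 — lands on Friday, 4 September 2026.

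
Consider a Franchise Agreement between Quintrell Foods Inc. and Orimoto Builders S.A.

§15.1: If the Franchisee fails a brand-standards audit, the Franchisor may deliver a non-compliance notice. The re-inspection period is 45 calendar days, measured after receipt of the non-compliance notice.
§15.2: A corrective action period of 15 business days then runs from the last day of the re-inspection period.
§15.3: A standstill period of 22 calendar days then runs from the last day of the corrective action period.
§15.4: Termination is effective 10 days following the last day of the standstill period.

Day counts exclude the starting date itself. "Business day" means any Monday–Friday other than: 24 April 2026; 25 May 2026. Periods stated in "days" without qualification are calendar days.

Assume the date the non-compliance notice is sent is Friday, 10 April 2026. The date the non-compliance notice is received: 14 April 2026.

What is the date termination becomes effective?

Adding 45 calendar days to 14 April 2026 gives 29 May 2026, which is the last day of the re-inspection period.
From Friday, 29 May 2026, 15 business days (Jun 1, Jun 2, Jun 3, Jun 4, …, Jun 17, Jun 18, Jun 19, skipping weekends) brings us to Friday, 19 June 2026, which is the last day of the corrective action period.
The last day of the standstill period: 22 calendar days after 19 June 2026 is 11 July 2026.
The date termination becomes effective: 11 July 2026 + 10 days = 21 July 2026.

21 July 2026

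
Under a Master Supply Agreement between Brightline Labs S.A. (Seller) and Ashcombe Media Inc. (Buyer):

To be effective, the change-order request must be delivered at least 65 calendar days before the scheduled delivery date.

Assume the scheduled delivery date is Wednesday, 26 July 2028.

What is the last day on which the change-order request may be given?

Counting back 65 calendar days from 26 July 2028 gives 22 May 2028.

22 May 2028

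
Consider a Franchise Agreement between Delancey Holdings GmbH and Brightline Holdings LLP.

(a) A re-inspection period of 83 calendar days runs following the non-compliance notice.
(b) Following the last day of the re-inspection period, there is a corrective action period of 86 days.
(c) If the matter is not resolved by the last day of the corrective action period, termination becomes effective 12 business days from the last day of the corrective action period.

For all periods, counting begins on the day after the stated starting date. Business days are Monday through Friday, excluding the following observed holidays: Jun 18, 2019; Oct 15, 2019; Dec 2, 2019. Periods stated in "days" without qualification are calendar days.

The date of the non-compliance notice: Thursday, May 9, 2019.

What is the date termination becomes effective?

Adding 83 calendar days to May 9, 2019 gives Jul 31, 2019, which is the last day of the re-inspection period.
The last day of the corrective action period: 86 calendar days after Jul 31, 2019 is Oct 25, 2019.
The date termination becomes effective: 12 business days after Friday, Oct 25, 2019, skipping weekends — Oct 28, Oct 29, Oct 30, Oct 31, …, Nov 8, Nov 11, Nov 12 — lands on Tuesday, Nov 12, 2019.

Nov 12, 2019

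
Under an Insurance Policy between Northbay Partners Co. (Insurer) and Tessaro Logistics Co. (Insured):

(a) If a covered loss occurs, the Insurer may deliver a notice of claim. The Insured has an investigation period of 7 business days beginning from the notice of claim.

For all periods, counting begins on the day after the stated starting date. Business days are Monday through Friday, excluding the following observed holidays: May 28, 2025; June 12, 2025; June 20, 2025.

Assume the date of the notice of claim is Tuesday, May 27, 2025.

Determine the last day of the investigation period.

The last day of the investigation period: counting 7 business days from Tuesday, May 27, 2025 (May 29, May 30, Jun 2, Jun 3, Jun 4, Jun 5, Jun 6, skipping weekends and the listed holiday on May 28) reaches Friday, June 6, 2025.

June 6, 2025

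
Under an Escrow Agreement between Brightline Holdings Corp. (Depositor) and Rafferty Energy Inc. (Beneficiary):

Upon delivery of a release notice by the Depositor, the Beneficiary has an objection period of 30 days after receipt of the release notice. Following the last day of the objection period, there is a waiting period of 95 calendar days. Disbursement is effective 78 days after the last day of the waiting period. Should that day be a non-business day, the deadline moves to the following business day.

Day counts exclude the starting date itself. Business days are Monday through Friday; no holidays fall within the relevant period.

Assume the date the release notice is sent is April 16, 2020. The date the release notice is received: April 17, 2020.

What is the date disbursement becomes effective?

November 6, 2020

The last day of the objection period: 30 calendar days after April 17, 2020 is May 17, 2020.
The last day of the waiting period: May 17, 2020 + 95 days = August 20, 2020.
Adding 78 calendar days to August 20, 2020 gives November 6, 2020, which is the date disbursement becomes effective. November 6, 2020 is a Friday, so no roll-forward applies.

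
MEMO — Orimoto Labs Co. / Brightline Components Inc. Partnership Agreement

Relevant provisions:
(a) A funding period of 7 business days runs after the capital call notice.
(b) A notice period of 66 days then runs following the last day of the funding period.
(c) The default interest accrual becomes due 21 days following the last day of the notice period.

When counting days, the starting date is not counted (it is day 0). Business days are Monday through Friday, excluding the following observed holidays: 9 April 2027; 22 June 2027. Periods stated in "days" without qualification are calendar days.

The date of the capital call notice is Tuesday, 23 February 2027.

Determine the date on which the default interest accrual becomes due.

30 May 2027

From Tuesday, 23 February 2027, 7 business days (Feb 24, Feb 25, Feb 26, Mar 1, Mar 2, Mar 3, Mar 4, skipping weekends) brings us to Thursday, 4 March 2027, which is the last day of the funding period.
Adding 66 calendar days to 4 March 2027 gives 9 May 2027, which is the last day of the notice period.
The date on which the default interest accrual becomes due: 9 May 2027 + 21 days = 30 May 2027.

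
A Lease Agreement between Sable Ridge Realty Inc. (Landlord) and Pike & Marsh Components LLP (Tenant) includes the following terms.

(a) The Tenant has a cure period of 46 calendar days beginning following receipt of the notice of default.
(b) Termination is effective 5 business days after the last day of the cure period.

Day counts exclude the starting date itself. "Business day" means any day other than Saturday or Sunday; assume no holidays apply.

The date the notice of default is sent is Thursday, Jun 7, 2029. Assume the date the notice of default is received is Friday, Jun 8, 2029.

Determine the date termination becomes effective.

Adding 46 calendar days to Jun 8, 2029 gives Jul 24, 2029, which is the last day of the cure period.
The date termination becomes effective: counting 5 business days from Tuesday, Jul 24, 2029 (Jul 25, Jul 26, Jul 27, Jul 30, Jul 31, skipping weekends) reaches Tuesday, Jul 31, 2029.

Jul 31, 2029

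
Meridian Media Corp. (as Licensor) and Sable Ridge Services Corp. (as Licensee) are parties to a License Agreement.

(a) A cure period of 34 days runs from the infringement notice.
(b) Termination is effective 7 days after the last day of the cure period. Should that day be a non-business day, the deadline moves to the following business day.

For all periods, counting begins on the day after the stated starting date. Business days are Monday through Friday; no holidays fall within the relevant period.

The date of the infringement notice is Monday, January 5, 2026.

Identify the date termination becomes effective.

February 16, 2026

The last day of the cure period: January 5, 2026 + 34 days = February 8, 2026.
Adding 7 calendar days to February 8, 2026 gives February 15, 2026, which is the date termination becomes effective. That falls on a Sunday, so it rolls to the next business day, Monday, February 16, 2026.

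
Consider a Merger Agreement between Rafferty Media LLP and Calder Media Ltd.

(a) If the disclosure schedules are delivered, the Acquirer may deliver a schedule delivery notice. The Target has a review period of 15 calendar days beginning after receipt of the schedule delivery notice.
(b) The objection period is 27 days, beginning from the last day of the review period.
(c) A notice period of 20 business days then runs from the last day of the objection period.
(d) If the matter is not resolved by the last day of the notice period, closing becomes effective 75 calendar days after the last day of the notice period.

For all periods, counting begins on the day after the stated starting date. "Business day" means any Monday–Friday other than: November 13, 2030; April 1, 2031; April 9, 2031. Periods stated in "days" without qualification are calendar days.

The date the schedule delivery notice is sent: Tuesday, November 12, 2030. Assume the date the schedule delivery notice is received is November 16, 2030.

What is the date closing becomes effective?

April 9, 2031

The last day of the review period: 15 calendar days after November 16, 2030 is December 1, 2030.
The last day of the objection period: 27 calendar days after December 1, 2030 is December 28, 2030.
The last day of the notice period: counting 20 business days from Saturday, December 28, 2030 (Dec 30, Dec 31, Jan 1, Jan 2, …, Jan 22, Jan 23, Jan 24, skipping weekends) reaches Friday, January 24, 2031.
The date closing becomes effective: January 24, 2031 + 75 days = April 9, 2031.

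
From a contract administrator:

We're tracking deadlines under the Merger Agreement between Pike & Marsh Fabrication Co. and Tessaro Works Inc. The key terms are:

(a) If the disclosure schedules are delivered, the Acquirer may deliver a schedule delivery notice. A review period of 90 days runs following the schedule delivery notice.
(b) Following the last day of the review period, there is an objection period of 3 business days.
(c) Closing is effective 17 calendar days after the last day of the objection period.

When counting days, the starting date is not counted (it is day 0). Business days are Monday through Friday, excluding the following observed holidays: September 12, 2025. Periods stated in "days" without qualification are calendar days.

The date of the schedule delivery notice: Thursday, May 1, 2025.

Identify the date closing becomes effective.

August 21, 2025

The last day of the review period: May 1, 2025 + 90 days = July 30, 2025.
The last day of the objection period: 3 business days after Wednesday, July 30, 2025, skipping weekends — Jul 31, Aug 1, Aug 4 — lands on Monday, August 4, 2025.
The date closing becomes effective: August 4, 2025 + 17 days = August 21, 2025.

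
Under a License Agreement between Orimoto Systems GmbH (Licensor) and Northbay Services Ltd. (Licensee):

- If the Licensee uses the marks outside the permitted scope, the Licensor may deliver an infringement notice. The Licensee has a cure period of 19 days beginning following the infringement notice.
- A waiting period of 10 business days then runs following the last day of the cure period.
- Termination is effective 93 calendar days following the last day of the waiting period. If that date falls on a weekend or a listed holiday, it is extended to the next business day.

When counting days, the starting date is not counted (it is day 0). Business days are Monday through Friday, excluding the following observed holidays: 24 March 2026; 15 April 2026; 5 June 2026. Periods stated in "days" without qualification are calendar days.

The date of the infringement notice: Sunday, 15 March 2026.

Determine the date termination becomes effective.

The last day of the cure period: 19 calendar days after 15 March 2026 is 3 April 2026.
The last day of the waiting period: 10 business days after Friday, 3 April 2026, skipping weekends and the listed holiday on Apr 15 — Apr 6, Apr 7, Apr 8, Apr 9, Apr 10, Apr 13, Apr 14, Apr 16, Apr 17, Apr 20 — lands on Monday, 20 April 2026.
The date termination becomes effective: 93 calendar days after 20 April 2026 is 22 July 2026. 22 July 2026 is a Wednesday and is not a listed holiday, so no roll-forward applies.

22 July 2026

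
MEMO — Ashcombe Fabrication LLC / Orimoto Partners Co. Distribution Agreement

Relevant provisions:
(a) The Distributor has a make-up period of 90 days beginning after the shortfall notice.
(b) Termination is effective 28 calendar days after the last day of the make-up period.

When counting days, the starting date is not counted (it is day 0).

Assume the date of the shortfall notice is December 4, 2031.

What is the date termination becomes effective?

March 31, 2032

The last day of the make-up period: 90 calendar days after December 4, 2031 is March 3, 2032.
The date termination becomes effective: March 3, 2032 + 28 days = March 31, 2032.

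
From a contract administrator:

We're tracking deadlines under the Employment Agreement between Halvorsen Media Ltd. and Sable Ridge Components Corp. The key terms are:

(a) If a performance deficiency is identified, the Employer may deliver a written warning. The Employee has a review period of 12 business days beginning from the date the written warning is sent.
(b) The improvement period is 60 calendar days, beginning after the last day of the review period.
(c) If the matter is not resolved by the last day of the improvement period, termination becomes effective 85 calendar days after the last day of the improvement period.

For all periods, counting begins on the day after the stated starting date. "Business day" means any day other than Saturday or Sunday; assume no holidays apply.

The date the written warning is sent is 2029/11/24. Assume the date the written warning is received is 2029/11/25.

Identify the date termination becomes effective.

The last day of the review period: counting 12 business days from Saturday, 2029/11/24 (Nov 26, Nov 27, Nov 28, Nov 29, …, Dec 7, Dec 10, Dec 11, skipping weekends) reaches Tuesday, 2029/12/11.
The last day of the improvement period: 2029/12/11 + 60 days = 2030/02/09.
Adding 85 calendar days to 2030/02/09 gives 2030/05/05, which is the date termination becomes effective.

2030/05/05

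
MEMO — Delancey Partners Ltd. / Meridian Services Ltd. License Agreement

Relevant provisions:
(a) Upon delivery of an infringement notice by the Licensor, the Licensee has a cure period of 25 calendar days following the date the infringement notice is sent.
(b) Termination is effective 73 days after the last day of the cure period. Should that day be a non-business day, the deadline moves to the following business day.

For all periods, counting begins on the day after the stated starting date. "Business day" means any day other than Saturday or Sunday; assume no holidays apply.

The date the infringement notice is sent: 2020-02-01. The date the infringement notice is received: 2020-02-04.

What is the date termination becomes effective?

Adding 25 calendar days to 2020-02-01 gives 2020-02-26, which is the last day of the cure period.
Adding 73 calendar days to 2020-02-26 gives 2020-05-09, which is the date termination becomes effective. That falls on a Saturday, so it rolls to the next business day, Monday, 2020-05-11.

2020-05-11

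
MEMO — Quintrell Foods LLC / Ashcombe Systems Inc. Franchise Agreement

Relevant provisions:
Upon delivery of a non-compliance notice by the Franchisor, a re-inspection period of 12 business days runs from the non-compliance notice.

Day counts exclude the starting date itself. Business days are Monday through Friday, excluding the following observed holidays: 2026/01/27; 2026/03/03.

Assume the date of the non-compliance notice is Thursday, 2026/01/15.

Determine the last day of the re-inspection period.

2026/02/03

The last day of the re-inspection period: 12 business days after Thursday, 2026/01/15, skipping weekends and the listed holiday on Jan 27 — Jan 16, Jan 19, Jan 20, Jan 21, …, Jan 30, Feb 2, Feb 3 — lands on Tuesday, 2026/02/03.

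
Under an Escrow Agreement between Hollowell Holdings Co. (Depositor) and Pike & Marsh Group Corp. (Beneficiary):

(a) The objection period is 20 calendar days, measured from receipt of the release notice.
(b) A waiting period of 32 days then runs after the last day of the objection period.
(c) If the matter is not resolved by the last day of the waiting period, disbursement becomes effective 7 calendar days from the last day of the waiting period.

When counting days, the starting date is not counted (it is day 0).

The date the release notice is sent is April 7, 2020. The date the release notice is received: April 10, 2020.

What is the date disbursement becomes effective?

June 8, 2020

The last day of the objection period: 20 calendar days after April 10, 2020 is April 30, 2020.
The last day of the waiting period: April 30, 2020 + 32 days = June 1, 2020.
Adding 7 calendar days to June 1, 2020 gives June 8, 2020, which is the date disbursement becomes effective.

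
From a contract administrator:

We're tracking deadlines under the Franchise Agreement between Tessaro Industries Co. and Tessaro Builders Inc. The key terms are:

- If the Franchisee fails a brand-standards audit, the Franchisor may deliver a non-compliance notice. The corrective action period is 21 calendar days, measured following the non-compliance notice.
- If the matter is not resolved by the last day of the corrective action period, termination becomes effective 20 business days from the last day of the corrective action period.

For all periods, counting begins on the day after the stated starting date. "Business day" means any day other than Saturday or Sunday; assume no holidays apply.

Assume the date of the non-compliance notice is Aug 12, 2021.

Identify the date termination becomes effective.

The last day of the corrective action period: 21 calendar days after Aug 12, 2021 is Sep 2, 2021.
The date termination becomes effective: 20 business days after Thursday, Sep 2, 2021, skipping weekends — Sep 3, Sep 6, Sep 7, Sep 8, …, Sep 28, Sep 29, Sep 30 — lands on Thursday, Sep 30, 2021.

Sep 30, 2021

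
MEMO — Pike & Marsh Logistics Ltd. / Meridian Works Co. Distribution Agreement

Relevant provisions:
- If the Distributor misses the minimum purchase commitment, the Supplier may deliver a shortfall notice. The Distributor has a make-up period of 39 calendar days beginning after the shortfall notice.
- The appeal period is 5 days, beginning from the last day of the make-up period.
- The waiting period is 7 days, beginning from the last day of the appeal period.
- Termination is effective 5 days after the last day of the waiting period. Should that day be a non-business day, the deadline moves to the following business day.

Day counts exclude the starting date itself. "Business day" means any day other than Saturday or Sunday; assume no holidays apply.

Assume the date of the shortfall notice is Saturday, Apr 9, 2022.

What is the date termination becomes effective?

Jun 6, 2022

The last day of the make-up period: 39 calendar days after Apr 9, 2022 is May 18, 2022.
Adding 5 calendar days to May 18, 2022 gives May 23, 2022, which is the last day of the appeal period.
The last day of the waiting period: May 23, 2022 + 7 days = May 30, 2022.
The date termination becomes effective: 5 calendar days after May 30, 2022 is Jun 4, 2022. That falls on a Saturday, so it rolls to the next business day, Monday, Jun 6, 2022.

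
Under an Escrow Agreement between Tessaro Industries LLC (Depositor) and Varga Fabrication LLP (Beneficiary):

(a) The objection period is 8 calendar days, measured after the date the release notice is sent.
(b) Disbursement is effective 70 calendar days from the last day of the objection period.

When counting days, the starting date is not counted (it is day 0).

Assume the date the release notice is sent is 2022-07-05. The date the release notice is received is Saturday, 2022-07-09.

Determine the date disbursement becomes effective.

The last day of the objection period: 8 calendar days after 2022-07-05 is 2022-07-13.
Adding 70 calendar days to 2022-07-13 gives 2022-09-21, which is the date disbursement becomes effective.

2022-09-21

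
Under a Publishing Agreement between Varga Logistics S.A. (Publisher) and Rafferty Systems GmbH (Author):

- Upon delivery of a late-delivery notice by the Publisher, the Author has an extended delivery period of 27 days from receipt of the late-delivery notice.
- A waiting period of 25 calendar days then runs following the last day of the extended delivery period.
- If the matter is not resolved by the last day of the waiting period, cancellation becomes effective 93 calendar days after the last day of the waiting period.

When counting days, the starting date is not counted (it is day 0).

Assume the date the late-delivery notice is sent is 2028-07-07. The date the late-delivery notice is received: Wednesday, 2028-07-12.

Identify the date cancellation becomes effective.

Adding 27 calendar days to 2028-07-12 gives 2028-08-08, which is the last day of the extended delivery period.
Adding 25 calendar days to 2028-08-08 gives 2028-09-02, which is the last day of the waiting period.
Adding 93 calendar days to 2028-09-02 gives 2028-12-04, which is the date cancellation becomes effective.

2028-12-04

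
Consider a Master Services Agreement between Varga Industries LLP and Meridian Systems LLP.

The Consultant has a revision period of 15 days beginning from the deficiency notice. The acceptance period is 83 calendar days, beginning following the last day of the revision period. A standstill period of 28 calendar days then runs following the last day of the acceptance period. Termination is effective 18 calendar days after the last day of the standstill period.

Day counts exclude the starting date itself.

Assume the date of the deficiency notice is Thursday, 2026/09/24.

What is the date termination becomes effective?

Adding 15 calendar days to 2026/09/24 gives 2026/10/09, which is the last day of the revision period.
Adding 83 calendar days to 2026/10/09 gives 2026/12/31, which is the last day of the acceptance period.
The last day of the standstill period: 28 calendar days after 2026/12/31 is 2027/01/28.
The date termination becomes effective: 2027/01/28 + 18 days = 2027/02/15.

2027/02/15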